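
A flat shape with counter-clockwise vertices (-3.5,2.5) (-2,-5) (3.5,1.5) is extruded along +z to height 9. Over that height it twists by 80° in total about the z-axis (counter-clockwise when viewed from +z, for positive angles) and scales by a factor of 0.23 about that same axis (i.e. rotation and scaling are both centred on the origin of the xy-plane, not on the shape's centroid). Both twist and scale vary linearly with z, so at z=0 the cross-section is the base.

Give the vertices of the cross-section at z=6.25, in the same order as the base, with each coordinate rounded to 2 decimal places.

Cross-section at z=6.25: (-1.88,-0.69) (1.39,-2.08) (0.35,1.74)

t = z/height = 6.25/9 = 0.694444
s = 1 + (scale-1)·z/height = 1 + (0.23-1)·6.25/9 = 0.465278
θ = twist·z/height = 80°·6.25/9 = 55.5556° = 0.969627 rad
cos θ = 0.565607, sin θ = 0.824675 (intermediates below are computed at full precision and shown rounded to 5 d.p.)
v1: (-3.5,2.5) → rotate → (-4.04131,-1.47235) → ×s → (-1.88033,-0.68505) → (-1.88,-0.69)
v2: (-2,-5) → rotate → (2.99216,-4.47738) → ×s → (1.39219,-2.08323) → (1.39,-2.08)
v3: (3.5,1.5) → rotate → (0.74261,3.73477) → ×s → (0.34552,1.73771) → (0.35,1.74)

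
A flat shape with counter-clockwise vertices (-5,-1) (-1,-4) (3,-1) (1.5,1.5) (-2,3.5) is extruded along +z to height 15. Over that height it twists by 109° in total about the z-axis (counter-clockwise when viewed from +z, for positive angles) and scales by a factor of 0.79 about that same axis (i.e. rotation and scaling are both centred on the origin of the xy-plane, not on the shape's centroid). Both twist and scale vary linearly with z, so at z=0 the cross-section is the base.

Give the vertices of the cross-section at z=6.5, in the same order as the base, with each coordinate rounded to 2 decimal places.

t = z/height = 6.5/15 = 0.433333
s = 1 + (scale-1)·z/height = 1 + (0.79-1)·6.5/15 = 0.909000
θ = twist·z/height = 109°·6.5/15 = 47.2333° = 0.824377 rad
cos θ = 0.679014, sin θ = 0.734125 (intermediates below are computed at full precision and shown rounded to 5 d.p.)
v1: (-5,-1) → rotate → (-2.66095,-4.34964) → ×s → (-2.41880,-3.95382) → (-2.42,-3.95)
v2: (-1,-4) → rotate → (2.25749,-3.45018) → ×s → (2.05205,-3.13622) → (2.05,-3.14)
v3: (3,-1) → rotate → (2.77117,1.52336) → ×s → (2.51899,1.38473) → (2.52,1.38)
v4: (1.5,1.5) → rotate → (-0.08267,2.11971) → ×s → (-0.07514,1.92682) → (-0.08,1.93)
v5: (-2,3.5) → rotate → (-3.92747,0.90830) → ×s → (-3.57007,0.82564) → (-3.57,0.83)

Cross-section at z=6.5: (-2.42,-3.95) (2.05,-3.14) (2.52,1.38) (-0.08,1.93) (-3.57,0.83)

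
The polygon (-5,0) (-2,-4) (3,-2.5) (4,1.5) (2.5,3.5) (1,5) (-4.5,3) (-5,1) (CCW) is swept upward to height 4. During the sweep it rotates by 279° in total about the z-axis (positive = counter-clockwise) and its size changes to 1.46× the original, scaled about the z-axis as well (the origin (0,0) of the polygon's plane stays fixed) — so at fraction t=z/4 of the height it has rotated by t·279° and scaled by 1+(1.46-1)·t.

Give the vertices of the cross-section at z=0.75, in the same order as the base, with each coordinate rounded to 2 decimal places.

Cross-section at z=0.75: (-3.32,-4.30) (2.11,-4.38) (4.14,0.92) (1.37,4.43) (-1.35,4.47) (-3.63,4.18) (-5.57,-1.88) (-4.18,-3.63)

t = z/height = 0.75/4 = 0.1875
s = 1 + (scale-1)·z/height = 1 + (1.46-1)·0.75/4 = 1.086250
θ = twist·z/height = 279°·0.75/4 = 52.3125° = 0.913025 rad
cos θ = 0.611354, sin θ = 0.791357 (intermediates below are computed at full precision and shown rounded to 5 d.p.)
v1: (-5,0) → rotate → (-3.05677,-3.95678) → ×s → (-3.32042,-4.29806) → (-3.32,-4.30)
v2: (-2,-4) → rotate → (1.94272,-4.02813) → ×s → (2.11028,-4.37556) → (2.11,-4.38)
v3: (3,-2.5) → rotate → (3.81246,0.84568) → ×s → (4.14128,0.91863) → (4.14,0.92)
v4: (4,1.5) → rotate → (1.25838,4.08246) → ×s → (1.36692,4.43457) → (1.37,4.43)
v5: (2.5,3.5) → rotate → (-1.24136,4.11813) → ×s → (-1.34843,4.47332) → (-1.35,4.47)
v6: (1,5) → rotate → (-3.34543,3.84813) → ×s → (-3.63397,4.18003) → (-3.63,4.18)
v7: (-4.5,3) → rotate → (-5.12517,-1.72704) → ×s → (-5.56721,-1.87600) → (-5.57,-1.88)
v8: (-5,1) → rotate → (-3.84813,-3.34543) → ×s → (-4.18003,-3.63397) → (-4.18,-3.63)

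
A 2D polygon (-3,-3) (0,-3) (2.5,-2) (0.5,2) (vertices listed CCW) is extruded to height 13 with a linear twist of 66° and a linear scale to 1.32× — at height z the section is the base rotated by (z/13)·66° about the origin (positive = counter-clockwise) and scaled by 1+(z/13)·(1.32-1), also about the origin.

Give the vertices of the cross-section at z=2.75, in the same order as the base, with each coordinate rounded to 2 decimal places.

t = z/height = 2.75/13 = 0.211538
s = 1 + (scale-1)·z/height = 1 + (1.32-1)·2.75/13 = 1.067692
θ = twist·z/height = 66°·2.75/13 = 13.9615° = 0.243675 rad
cos θ = 0.970458, sin θ = 0.241271 (intermediates below are computed at full precision and shown rounded to 5 d.p.)
v1: (-3,-3) → rotate → (-2.18756,-3.63519) → ×s → (-2.33564,-3.88126) → (-2.34,-3.88)
v2: (0,-3) → rotate → (0.72381,-2.91137) → ×s → (0.77281,-3.10845) → (0.77,-3.11)
v3: (2.5,-2) → rotate → (2.90869,-1.33774) → ×s → (3.10558,-1.42829) → (3.11,-1.43)
v4: (0.5,2) → rotate → (0.00269,2.06155) → ×s → (0.00287,2.20110) → (0.00,2.20)

Cross-section at z=2.75: (-2.34,-3.88) (0.77,-3.11) (3.11,-1.43) (0.00,2.20)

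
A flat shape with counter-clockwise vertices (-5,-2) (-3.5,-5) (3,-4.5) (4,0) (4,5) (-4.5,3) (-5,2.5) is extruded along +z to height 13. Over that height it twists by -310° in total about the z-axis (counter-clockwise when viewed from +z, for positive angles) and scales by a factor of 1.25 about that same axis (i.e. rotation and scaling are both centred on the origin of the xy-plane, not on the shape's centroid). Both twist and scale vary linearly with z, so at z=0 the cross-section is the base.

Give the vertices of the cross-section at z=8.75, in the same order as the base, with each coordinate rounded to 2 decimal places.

t = z/height = 8.75/13 = 0.673077
s = 1 + (scale-1)·z/height = 1 + (1.25-1)·8.75/13 = 1.168269
θ = twist·z/height = -310°·8.75/13 = -208.6538° = -3.641697 rad
cos θ = -0.877533, sin θ = 0.479517 (intermediates below are computed at full precision and shown rounded to 5 d.p.)
v1: (-5,-2) → rotate → (5.34670,-0.64252) → ×s → (6.24638,-0.75063) → (6.25,-0.75)
v2: (-3.5,-5) → rotate → (5.46895,2.70935) → ×s → (6.38920,3.16526) → (6.39,3.17)
v3: (3,-4.5) → rotate → (-0.47477,5.38745) → ×s → (-0.55466,6.29399) → (-0.55,6.29)
v4: (4,0) → rotate → (-3.51013,1.91807) → ×s → (-4.10078,2.24082) → (-4.10,2.24)
v5: (4,5) → rotate → (-5.90771,-2.46960) → ×s → (-6.90180,-2.88515) → (-6.90,-2.89)
v6: (-4.5,3) → rotate → (2.51035,-4.79042) → ×s → (2.93276,-5.59650) → (2.93,-5.60)
v7: (-5,2.5) → rotate → (3.18887,-4.59142) → ×s → (3.72546,-5.36401) → (3.73,-5.36)

Cross-section at z=8.75: (6.25,-0.75) (6.39,3.17) (-0.55,6.29) (-4.10,2.24) (-6.90,-2.89) (2.93,-5.60) (3.73,-5.36)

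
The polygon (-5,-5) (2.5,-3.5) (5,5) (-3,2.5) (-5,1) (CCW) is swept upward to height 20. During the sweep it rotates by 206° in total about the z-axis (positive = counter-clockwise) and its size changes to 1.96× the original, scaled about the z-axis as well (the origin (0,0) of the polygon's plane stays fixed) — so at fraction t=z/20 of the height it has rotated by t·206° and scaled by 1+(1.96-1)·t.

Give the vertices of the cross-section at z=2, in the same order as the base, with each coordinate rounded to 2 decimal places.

t = z/height = 2/20 = 0.1
s = 1 + (scale-1)·z/height = 1 + (1.96-1)·2/20 = 1.096000
θ = twist·z/height = 206°·2/20 = 20.6000° = 0.359538 rad
cos θ = 0.936060, sin θ = 0.351842 (intermediates below are computed at full precision and shown rounded to 5 d.p.)
v1: (-5,-5) → rotate → (-2.92109,-6.43951) → ×s → (-3.20151,-7.05770) → (-3.20,-7.06)
v2: (2.5,-3.5) → rotate → (3.57159,-2.39660) → ×s → (3.91447,-2.62668) → (3.91,-2.63)
v3: (5,5) → rotate → (2.92109,6.43951) → ×s → (3.20151,7.05770) → (3.20,7.06)
v4: (-3,2.5) → rotate → (-3.68778,1.28462) → ×s → (-4.04181,1.40795) → (-4.04,1.41)
v5: (-5,1) → rotate → (-5.03214,-0.82315) → ×s → (-5.51522,-0.90217) → (-5.52,-0.90)

Cross-section at z=2: (-3.20,-7.06) (3.91,-2.63) (3.20,7.06) (-4.04,1.41) (-5.52,-0.90)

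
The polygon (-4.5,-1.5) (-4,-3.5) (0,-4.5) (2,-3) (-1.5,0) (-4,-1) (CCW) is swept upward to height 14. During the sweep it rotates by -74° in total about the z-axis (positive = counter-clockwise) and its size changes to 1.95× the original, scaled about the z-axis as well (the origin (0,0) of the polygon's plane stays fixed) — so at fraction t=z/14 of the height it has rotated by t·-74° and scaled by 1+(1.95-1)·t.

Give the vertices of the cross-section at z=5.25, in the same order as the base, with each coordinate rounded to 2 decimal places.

Cross-section at z=5.25: (-6.35,1.04) (-7.01,-1.67) (-2.84,-5.40) (0.51,-4.86) (-1.80,0.95) (-5.43,1.33)

t = z/height = 5.25/14 = 0.375
s = 1 + (scale-1)·z/height = 1 + (1.95-1)·5.25/14 = 1.356250
θ = twist·z/height = -74°·5.25/14 = -27.7500° = -0.484329 rad
cos θ = 0.884988, sin θ = -0.465615 (intermediates below are computed at full precision and shown rounded to 5 d.p.)
v1: (-4.5,-1.5) → rotate → (-4.68087,0.76778) → ×s → (-6.34842,1.04131) → (-6.35,1.04)
v2: (-4,-3.5) → rotate → (-5.16960,-1.23500) → ×s → (-7.01127,-1.67497) → (-7.01,-1.67)
v3: (0,-4.5) → rotate → (-2.09527,-3.98244) → ×s → (-2.84170,-5.40119) → (-2.84,-5.40)
v4: (2,-3) → rotate → (0.37313,-3.58619) → ×s → (0.50606,-4.86377) → (0.51,-4.86)
v5: (-1.5,0) → rotate → (-1.32748,0.69842) → ×s → (-1.80040,0.94723) → (-1.80,0.95)
v6: (-4,-1) → rotate → (-4.00557,0.97747) → ×s → (-5.43255,1.32569) → (-5.43,1.33)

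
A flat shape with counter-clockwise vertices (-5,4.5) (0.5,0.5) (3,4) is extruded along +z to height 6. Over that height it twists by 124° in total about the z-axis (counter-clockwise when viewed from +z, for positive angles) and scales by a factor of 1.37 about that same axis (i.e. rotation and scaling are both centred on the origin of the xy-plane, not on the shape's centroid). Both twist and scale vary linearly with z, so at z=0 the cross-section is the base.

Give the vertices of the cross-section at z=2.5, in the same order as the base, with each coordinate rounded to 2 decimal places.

Cross-section at z=2.5: (-7.65,-1.31) (-0.09,0.81) (-1.47,5.58)

t = z/height = 2.5/6 = 0.416667
s = 1 + (scale-1)·z/height = 1 + (1.37-1)·2.5/6 = 1.154167
θ = twist·z/height = 124°·2.5/6 = 51.6667° = 0.901753 rad
cos θ = 0.620235, sin θ = 0.784416 (intermediates below are computed at full precision and shown rounded to 5 d.p.)
v1: (-5,4.5) → rotate → (-6.63105,-1.13102) → ×s → (-7.65333,-1.30538) → (-7.65,-1.31)
v2: (0.5,0.5) → rotate → (-0.08209,0.70233) → ×s → (-0.09475,0.81060) → (-0.09,0.81)
v3: (3,4) → rotate → (-1.27696,4.83419) → ×s → (-1.47382,5.57946) → (-1.47,5.58)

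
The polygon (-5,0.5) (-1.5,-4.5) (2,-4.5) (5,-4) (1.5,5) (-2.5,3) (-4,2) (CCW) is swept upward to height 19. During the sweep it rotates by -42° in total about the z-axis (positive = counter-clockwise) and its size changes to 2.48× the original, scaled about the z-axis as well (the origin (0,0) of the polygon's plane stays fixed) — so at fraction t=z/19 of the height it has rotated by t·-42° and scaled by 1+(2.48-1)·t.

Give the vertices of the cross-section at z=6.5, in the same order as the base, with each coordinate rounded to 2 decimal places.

Cross-section at z=6.5: (-7.11,2.60) (-3.87,-6.01) (1.24,-7.31) (5.80,-7.71) (4.06,6.74) (-2.53,5.31) (-5.09,4.41)

t = z/height = 6.5/19 = 0.342105
s = 1 + (scale-1)·z/height = 1 + (2.48-1)·6.5/19 = 1.506316
θ = twist·z/height = -42°·6.5/19 = -14.3684° = -0.250776 rad
cos θ = 0.968720, sin θ = -0.248156 (intermediates below are computed at full precision and shown rounded to 5 d.p.)
v1: (-5,0.5) → rotate → (-4.71952,1.72514) → ×s → (-7.10909,2.59861) → (-7.11,2.60)
v2: (-1.5,-4.5) → rotate → (-2.56978,-3.98701) → ×s → (-3.87090,-6.00569) → (-3.87,-6.01)
v3: (2,-4.5) → rotate → (0.82074,-4.85555) → ×s → (1.23629,-7.31400) → (1.24,-7.31)
v4: (5,-4) → rotate → (3.85098,-5.11566) → ×s → (5.80079,-7.70580) → (5.80,-7.71)
v5: (1.5,5) → rotate → (2.69386,4.47137) → ×s → (4.05780,6.73529) → (4.06,6.74)
v6: (-2.5,3) → rotate → (-1.67733,3.52655) → ×s → (-2.52659,5.31210) → (-2.53,5.31)
v7: (-4,2) → rotate → (-3.37857,2.93006) → ×s → (-5.08919,4.41360) → (-5.09,4.41)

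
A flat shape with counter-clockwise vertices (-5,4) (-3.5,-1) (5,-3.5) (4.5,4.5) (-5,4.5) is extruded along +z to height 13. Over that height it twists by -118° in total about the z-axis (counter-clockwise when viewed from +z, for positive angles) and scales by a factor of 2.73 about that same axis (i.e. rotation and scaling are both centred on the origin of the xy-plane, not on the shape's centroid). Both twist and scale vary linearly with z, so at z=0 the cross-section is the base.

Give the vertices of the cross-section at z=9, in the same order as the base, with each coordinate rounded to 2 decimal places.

t = z/height = 9/13 = 0.692308
s = 1 + (scale-1)·z/height = 1 + (2.73-1)·9/13 = 2.197692
θ = twist·z/height = -118°·9/13 = -81.6923° = -1.425800 rad
cos θ = 0.144489, sin θ = -0.989506 (intermediates below are computed at full precision and shown rounded to 5 d.p.)
v1: (-5,4) → rotate → (3.23558,5.52549) → ×s → (7.11081,12.14332) → (7.11,12.14)
v2: (-3.5,-1) → rotate → (-1.49522,3.31878) → ×s → (-3.28603,7.29366) → (-3.29,7.29)
v3: (5,-3.5) → rotate → (-2.74083,-5.45324) → ×s → (-6.02349,-11.98455) → (-6.02,-11.98)
v4: (4.5,4.5) → rotate → (5.10298,-3.80258) → ×s → (11.21478,-8.35690) → (11.21,-8.36)
v5: (-5,4.5) → rotate → (3.73033,5.59773) → ×s → (8.19813,12.30209) → (8.20,12.30)

Cross-section at z=9: (7.11,12.14) (-3.29,7.29) (-6.02,-11.98) (11.21,-8.36) (8.20,12.30)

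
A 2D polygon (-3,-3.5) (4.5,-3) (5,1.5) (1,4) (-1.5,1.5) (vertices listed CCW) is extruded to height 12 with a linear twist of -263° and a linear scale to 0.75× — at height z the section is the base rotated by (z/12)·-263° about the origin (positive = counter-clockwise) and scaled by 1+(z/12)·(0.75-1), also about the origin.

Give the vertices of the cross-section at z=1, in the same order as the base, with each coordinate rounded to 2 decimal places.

Cross-section at z=1: (-4.00,-2.08) (2.99,-4.37) (5.09,-0.46) (2.37,3.27) (-0.81,1.91)

t = z/height = 1/12 = 0.0833333
s = 1 + (scale-1)·z/height = 1 + (0.75-1)·1/12 = 0.979167
θ = twist·z/height = -263°·1/12 = -21.9167° = -0.382518 rad
cos θ = 0.927728, sin θ = -0.373258 (intermediates below are computed at full precision and shown rounded to 5 d.p.)
v1: (-3,-3.5) → rotate → (-4.08958,-2.12727) → ×s → (-4.00439,-2.08296) → (-4.00,-2.08)
v2: (4.5,-3) → rotate → (3.05500,-4.46284) → ×s → (2.99136,-4.36987) → (2.99,-4.37)
v3: (5,1.5) → rotate → (5.19853,-0.47470) → ×s → (5.09022,-0.46481) → (5.09,-0.46)
v4: (1,4) → rotate → (2.42076,3.33765) → ×s → (2.37033,3.26812) → (2.37,3.27)
v5: (-1.5,1.5) → rotate → (-0.83171,1.95148) → ×s → (-0.81438,1.91082) → (-0.81,1.91)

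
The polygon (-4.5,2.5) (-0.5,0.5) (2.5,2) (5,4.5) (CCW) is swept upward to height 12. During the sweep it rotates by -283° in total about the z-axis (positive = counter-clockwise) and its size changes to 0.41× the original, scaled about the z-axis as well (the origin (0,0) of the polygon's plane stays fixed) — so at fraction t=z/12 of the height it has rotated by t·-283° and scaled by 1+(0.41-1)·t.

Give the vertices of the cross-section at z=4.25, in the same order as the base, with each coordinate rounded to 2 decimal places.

t = z/height = 4.25/12 = 0.354167
s = 1 + (scale-1)·z/height = 1 + (0.41-1)·4.25/12 = 0.791042
θ = twist·z/height = -283°·4.25/12 = -100.2292° = -1.749329 rad
cos θ = -0.177586, sin θ = -0.984105 (intermediates below are computed at full precision and shown rounded to 5 d.p.)
v1: (-4.5,2.5) → rotate → (3.25940,3.98451) → ×s → (2.57832,3.15191) → (2.58,3.15)
v2: (-0.5,0.5) → rotate → (0.58085,0.40326) → ×s → (0.45947,0.31900) → (0.46,0.32)
v3: (2.5,2) → rotate → (1.52425,-2.81543) → ×s → (1.20574,-2.22713) → (1.21,-2.23)
v4: (5,4.5) → rotate → (3.54055,-5.71966) → ×s → (2.80072,-4.52449) → (2.80,-4.52)

Cross-section at z=4.25: (2.58,3.15) (0.46,0.32) (1.21,-2.23) (2.80,-4.52)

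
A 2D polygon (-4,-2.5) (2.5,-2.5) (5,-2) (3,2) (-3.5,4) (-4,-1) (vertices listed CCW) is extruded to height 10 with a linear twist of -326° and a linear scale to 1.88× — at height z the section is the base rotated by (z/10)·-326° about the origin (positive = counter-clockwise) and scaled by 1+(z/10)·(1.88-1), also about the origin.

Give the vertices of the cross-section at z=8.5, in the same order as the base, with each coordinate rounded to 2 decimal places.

t = z/height = 8.5/10 = 0.85
s = 1 + (scale-1)·z/height = 1 + (1.88-1)·8.5/10 = 1.748000
θ = twist·z/height = -326°·8.5/10 = -277.1000° = -4.836307 rad
cos θ = 0.123601, sin θ = 0.992332 (intermediates below are computed at full precision and shown rounded to 5 d.p.)
v1: (-4,-2.5) → rotate → (1.98642,-4.27833) → ×s → (3.47227,-7.47852) → (3.47,-7.48)
v2: (2.5,-2.5) → rotate → (2.78983,2.17183) → ×s → (4.87663,3.79635) → (4.88,3.80)
v3: (5,-2) → rotate → (2.60267,4.71446) → ×s → (4.54947,8.24087) → (4.55,8.24)
v4: (3,2) → rotate → (-1.61386,3.22420) → ×s → (-2.82103,5.63590) → (-2.82,5.64)
v5: (-3.5,4) → rotate → (-4.40193,-2.97876) → ×s → (-7.69458,-5.20687) → (-7.69,-5.21)
v6: (-4,-1) → rotate → (0.49793,-4.09293) → ×s → (0.87037,-7.15444) → (0.87,-7.15)

Cross-section at z=8.5: (3.47,-7.48) (4.88,3.80) (4.55,8.24) (-2.82,5.64) (-7.69,-5.21) (0.87,-7.15)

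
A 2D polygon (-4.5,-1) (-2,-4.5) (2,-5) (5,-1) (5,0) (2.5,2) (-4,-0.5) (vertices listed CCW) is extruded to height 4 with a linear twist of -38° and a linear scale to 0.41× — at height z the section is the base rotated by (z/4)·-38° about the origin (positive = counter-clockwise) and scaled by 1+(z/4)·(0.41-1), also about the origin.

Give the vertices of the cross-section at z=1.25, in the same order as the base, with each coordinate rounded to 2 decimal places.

Cross-section at z=1.25: (-3.76,-0.04) (-2.35,-3.26) (0.76,-4.33) (3.82,-1.64) (3.99,-0.84) (2.33,1.18) (-3.28,0.27)

t = z/height = 1.25/4 = 0.3125
s = 1 + (scale-1)·z/height = 1 + (0.41-1)·1.25/4 = 0.815625
θ = twist·z/height = -38°·1.25/4 = -11.8750° = -0.207258 rad
cos θ = 0.978599, sin θ = -0.205777 (intermediates below are computed at full precision and shown rounded to 5 d.p.)
v1: (-4.5,-1) → rotate → (-4.60947,-0.05260) → ×s → (-3.75960,-0.04290) → (-3.76,-0.04)
v2: (-2,-4.5) → rotate → (-2.88320,-3.99214) → ×s → (-2.35161,-3.25609) → (-2.35,-3.26)
v3: (2,-5) → rotate → (0.92831,-5.30455) → ×s → (0.75715,-4.32652) → (0.76,-4.33)
v4: (5,-1) → rotate → (4.68722,-2.00748) → ×s → (3.82301,-1.63735) → (3.82,-1.64)
v5: (5,0) → rotate → (4.89299,-1.02889) → ×s → (3.99085,-0.83919) → (3.99,-0.84)
v6: (2.5,2) → rotate → (2.85805,1.44275) → ×s → (2.33110,1.17675) → (2.33,1.18)
v7: (-4,-0.5) → rotate → (-4.01728,0.33381) → ×s → (-3.27660,0.27226) → (-3.28,0.27)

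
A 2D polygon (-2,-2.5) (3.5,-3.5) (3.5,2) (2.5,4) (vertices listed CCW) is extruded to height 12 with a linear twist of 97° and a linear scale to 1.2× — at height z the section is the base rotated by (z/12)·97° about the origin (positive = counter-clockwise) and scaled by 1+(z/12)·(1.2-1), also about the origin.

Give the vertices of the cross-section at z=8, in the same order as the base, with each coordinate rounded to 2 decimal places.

Cross-section at z=8: (1.59,-3.26) (5.28,1.89) (-0.35,4.56) (-2.89,4.50)

t = z/height = 8/12 = 0.666667
s = 1 + (scale-1)·z/height = 1 + (1.2-1)·8/12 = 1.133333
θ = twist·z/height = 97°·8/12 = 64.6667° = 1.128646 rad
cos θ = 0.427884, sin θ = 0.903834 (intermediates below are computed at full precision and shown rounded to 5 d.p.)
v1: (-2,-2.5) → rotate → (1.40382,-2.87738) → ×s → (1.59099,-3.26103) → (1.59,-3.26)
v2: (3.5,-3.5) → rotate → (4.66101,1.66583) → ×s → (5.28248,1.88794) → (5.28,1.89)
v3: (3.5,2) → rotate → (-0.31007,4.01919) → ×s → (-0.35142,4.55508) → (-0.35,4.56)
v4: (2.5,4) → rotate → (-2.54563,3.97112) → ×s → (-2.88504,4.50060) → (-2.89,4.50)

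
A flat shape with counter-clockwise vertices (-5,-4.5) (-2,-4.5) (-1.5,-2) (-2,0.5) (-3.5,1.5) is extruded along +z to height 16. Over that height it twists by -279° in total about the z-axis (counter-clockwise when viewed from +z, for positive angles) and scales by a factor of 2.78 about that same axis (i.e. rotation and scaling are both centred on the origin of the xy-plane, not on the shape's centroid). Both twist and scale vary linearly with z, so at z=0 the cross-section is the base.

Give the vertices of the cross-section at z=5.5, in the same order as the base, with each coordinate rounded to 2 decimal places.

t = z/height = 5.5/16 = 0.34375
s = 1 + (scale-1)·z/height = 1 + (2.78-1)·5.5/16 = 1.611875
θ = twist·z/height = -279°·5.5/16 = -95.9063° = -1.673880 rad
cos θ = -0.102901, sin θ = -0.994692 (intermediates below are computed at full precision and shown rounded to 5 d.p.)
v1: (-5,-4.5) → rotate → (-3.96161,5.43651) → ×s → (-6.38562,8.76298) → (-6.39,8.76)
v2: (-2,-4.5) → rotate → (-4.27031,2.45244) → ×s → (-6.88321,3.95302) → (-6.88,3.95)
v3: (-1.5,-2) → rotate → (-1.83503,1.69784) → ×s → (-2.95784,2.73671) → (-2.96,2.74)
v4: (-2,0.5) → rotate → (0.70315,1.93793) → ×s → (1.13339,3.12371) → (1.13,3.12)
v5: (-3.5,1.5) → rotate → (1.85219,3.32707) → ×s → (2.98550,5.36282) → (2.99,5.36)

Cross-section at z=5.5: (-6.39,8.76) (-6.88,3.95) (-2.96,2.74) (1.13,3.12) (2.99,5.36)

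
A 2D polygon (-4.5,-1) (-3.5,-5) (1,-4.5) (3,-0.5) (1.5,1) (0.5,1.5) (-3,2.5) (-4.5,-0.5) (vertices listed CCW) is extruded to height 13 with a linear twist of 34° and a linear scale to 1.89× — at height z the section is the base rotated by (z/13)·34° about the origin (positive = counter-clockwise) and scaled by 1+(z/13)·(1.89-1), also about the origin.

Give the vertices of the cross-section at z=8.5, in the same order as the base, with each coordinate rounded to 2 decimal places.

Cross-section at z=8.5: (-5.99,-4.16) (-2.13,-9.42) (4.16,-5.99) (4.69,1.06) (1.60,2.36) (-0.17,2.50) (-5.89,1.87) (-6.29,-3.43)

t = z/height = 8.5/13 = 0.653846
s = 1 + (scale-1)·z/height = 1 + (1.89-1)·8.5/13 = 1.581923
θ = twist·z/height = 34°·8.5/13 = 22.2308° = 0.388000 rad
cos θ = 0.925668, sin θ = 0.378338 (intermediates below are computed at full precision and shown rounded to 5 d.p.)
v1: (-4.5,-1) → rotate → (-3.78717,-2.62819) → ×s → (-5.99101,-4.15759) → (-5.99,-4.16)
v2: (-3.5,-5) → rotate → (-1.34815,-5.95252) → ×s → (-2.13266,-9.41643) → (-2.13,-9.42)
v3: (1,-4.5) → rotate → (2.62819,-3.78717) → ×s → (4.15759,-5.99101) → (4.16,-5.99)
v4: (3,-0.5) → rotate → (2.96617,0.67218) → ×s → (4.69226,1.06334) → (4.69,1.06)
v5: (1.5,1) → rotate → (1.01016,1.49317) → ×s → (1.59800,2.36209) → (1.60,2.36)
v6: (0.5,1.5) → rotate → (-0.10467,1.57767) → ×s → (-0.16558,2.49575) → (-0.17,2.50)
v7: (-3,2.5) → rotate → (-3.72285,1.17916) → ×s → (-5.88926,1.86533) → (-5.89,1.87)
v8: (-4.5,-0.5) → rotate → (-3.97633,-2.16535) → ×s → (-6.29026,-3.42542) → (-6.29,-3.43)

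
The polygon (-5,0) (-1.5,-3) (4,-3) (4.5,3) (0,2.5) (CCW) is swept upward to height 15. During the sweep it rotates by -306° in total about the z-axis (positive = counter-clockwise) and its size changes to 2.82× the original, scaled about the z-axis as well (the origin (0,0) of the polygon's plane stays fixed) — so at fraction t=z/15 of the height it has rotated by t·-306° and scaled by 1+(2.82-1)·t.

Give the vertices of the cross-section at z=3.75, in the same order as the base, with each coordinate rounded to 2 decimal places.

t = z/height = 3.75/15 = 0.25
s = 1 + (scale-1)·z/height = 1 + (2.82-1)·3.75/15 = 1.455000
θ = twist·z/height = -306°·3.75/15 = -76.5000° = -1.335177 rad
cos θ = 0.233445, sin θ = -0.972370 (intermediates below are computed at full precision and shown rounded to 5 d.p.)
v1: (-5,0) → rotate → (-1.16723,4.86185) → ×s → (-1.69832,7.07399) → (-1.70,7.07)
v2: (-1.5,-3) → rotate → (-3.26728,0.75822) → ×s → (-4.75389,1.10321) → (-4.75,1.10)
v3: (4,-3) → rotate → (-1.98333,-4.58982) → ×s → (-2.88574,-6.67818) → (-2.89,-6.68)
v4: (4.5,3) → rotate → (3.96761,-3.67533) → ×s → (5.77288,-5.34760) → (5.77,-5.35)
v5: (0,2.5) → rotate → (2.43092,0.58361) → ×s → (3.53700,0.84916) → (3.54,0.85)

Cross-section at z=3.75: (-1.70,7.07) (-4.75,1.10) (-2.89,-6.68) (5.77,-5.35) (3.54,0.85)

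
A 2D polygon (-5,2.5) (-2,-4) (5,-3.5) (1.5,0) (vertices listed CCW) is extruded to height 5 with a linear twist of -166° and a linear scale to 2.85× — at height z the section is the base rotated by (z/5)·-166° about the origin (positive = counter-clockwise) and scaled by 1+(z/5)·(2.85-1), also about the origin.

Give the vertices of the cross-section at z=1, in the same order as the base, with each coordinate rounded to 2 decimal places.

Cross-section at z=1: (-3.86,6.62) (-5.29,-3.09) (3.11,-7.76) (1.72,-1.13)

t = z/height = 1/5 = 0.2
s = 1 + (scale-1)·z/height = 1 + (2.85-1)·1/5 = 1.370000
θ = twist·z/height = -166°·1/5 = -33.2000° = -0.579449 rad
cos θ = 0.836764, sin θ = -0.547563 (intermediates below are computed at full precision and shown rounded to 5 d.p.)
v1: (-5,2.5) → rotate → (-2.81491,4.82973) → ×s → (-3.85643,6.61673) → (-3.86,6.62)
v2: (-2,-4) → rotate → (-3.86378,-2.25193) → ×s → (-5.29338,-3.08515) → (-5.29,-3.09)
v3: (5,-3.5) → rotate → (2.26735,-5.66649) → ×s → (3.10627,-7.76309) → (3.11,-7.76)
v4: (1.5,0) → rotate → (1.25515,-0.82134) → ×s → (1.71955,-1.12524) → (1.72,-1.13)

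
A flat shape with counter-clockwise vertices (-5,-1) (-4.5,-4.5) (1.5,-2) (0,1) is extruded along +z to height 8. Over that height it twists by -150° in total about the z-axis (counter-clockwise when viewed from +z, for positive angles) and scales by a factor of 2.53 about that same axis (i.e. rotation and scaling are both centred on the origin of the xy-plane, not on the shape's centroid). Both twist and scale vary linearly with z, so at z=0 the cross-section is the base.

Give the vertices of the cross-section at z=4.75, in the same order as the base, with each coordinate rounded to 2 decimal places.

t = z/height = 4.75/8 = 0.59375
s = 1 + (scale-1)·z/height = 1 + (2.53-1)·4.75/8 = 1.908438
θ = twist·z/height = -150°·4.75/8 = -89.0625° = -1.554434 rad
cos θ = 0.016362, sin θ = -0.999866 (intermediates below are computed at full precision and shown rounded to 5 d.p.)
v1: (-5,-1) → rotate → (-1.08167,4.98297) → ×s → (-2.06431,9.50968) → (-2.06,9.51)
v2: (-4.5,-4.5) → rotate → (-4.57303,4.42577) → ×s → (-8.72733,8.44631) → (-8.73,8.45)
v3: (1.5,-2) → rotate → (-1.97519,-1.53252) → ×s → (-3.76953,-2.92472) → (-3.77,-2.92)
v4: (0,1) → rotate → (0.99987,0.01636) → ×s → (1.90818,0.03123) → (1.91,0.03)

Cross-section at z=4.75: (-2.06,9.51) (-8.73,8.45) (-3.77,-2.92) (1.91,0.03)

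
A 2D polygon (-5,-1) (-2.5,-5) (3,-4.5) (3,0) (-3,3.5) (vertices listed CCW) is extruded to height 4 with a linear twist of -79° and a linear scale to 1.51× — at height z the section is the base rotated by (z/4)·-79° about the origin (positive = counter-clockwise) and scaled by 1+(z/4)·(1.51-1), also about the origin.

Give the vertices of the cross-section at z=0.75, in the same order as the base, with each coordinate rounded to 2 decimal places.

t = z/height = 0.75/4 = 0.1875
s = 1 + (scale-1)·z/height = 1 + (1.51-1)·0.75/4 = 1.095625
θ = twist·z/height = -79°·0.75/4 = -14.8125° = -0.258527 rad
cos θ = 0.966768, sin θ = -0.255657 (intermediates below are computed at full precision and shown rounded to 5 d.p.)
v1: (-5,-1) → rotate → (-5.08949,0.31152) → ×s → (-5.57618,0.34130) → (-5.58,0.34)
v2: (-2.5,-5) → rotate → (-3.69520,-4.19470) → ×s → (-4.04856,-4.59581) → (-4.05,-4.60)
v3: (3,-4.5) → rotate → (1.74985,-5.11742) → ×s → (1.91718,-5.60678) → (1.92,-5.61)
v4: (3,0) → rotate → (2.90030,-0.76697) → ×s → (3.17764,-0.84031) → (3.18,-0.84)
v5: (-3,3.5) → rotate → (-2.00550,4.15066) → ×s → (-2.19728,4.54756) → (-2.20,4.55)

Cross-section at z=0.75: (-5.58,0.34) (-4.05,-4.60) (1.92,-5.61) (3.18,-0.84) (-2.20,4.55)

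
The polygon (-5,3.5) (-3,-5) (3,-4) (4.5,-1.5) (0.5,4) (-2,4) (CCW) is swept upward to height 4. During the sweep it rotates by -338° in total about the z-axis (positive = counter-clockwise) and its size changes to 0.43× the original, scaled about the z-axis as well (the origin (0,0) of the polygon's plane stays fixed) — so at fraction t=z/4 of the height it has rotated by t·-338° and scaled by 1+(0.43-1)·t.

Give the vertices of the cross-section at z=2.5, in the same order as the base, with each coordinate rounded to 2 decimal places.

Cross-section at z=2.5: (1.58,-3.60) (3.32,1.75) (-0.32,3.20) (-1.98,2.33) (-1.61,-2.03) (-0.24,-2.87)

t = z/height = 2.5/4 = 0.625
s = 1 + (scale-1)·z/height = 1 + (0.43-1)·2.5/4 = 0.643750
θ = twist·z/height = -338°·2.5/4 = -211.2500° = -3.687008 rad
cos θ = -0.854912, sin θ = 0.518773 (intermediates below are computed at full precision and shown rounded to 5 d.p.)
v1: (-5,3.5) → rotate → (2.45885,-5.58606) → ×s → (1.58289,-3.59602) → (1.58,-3.60)
v2: (-3,-5) → rotate → (5.15860,2.71824) → ×s → (3.32085,1.74987) → (3.32,1.75)
v3: (3,-4) → rotate → (-0.48964,4.97597) → ×s → (-0.31521,3.20328) → (-0.32,3.20)
v4: (4.5,-1.5) → rotate → (-3.06894,3.61685) → ×s → (-1.97563,2.32835) → (-1.98,2.33)
v5: (0.5,4) → rotate → (-2.50255,-3.16026) → ×s → (-1.61102,-2.03442) → (-1.61,-2.03)
v6: (-2,4) → rotate → (-0.36527,-4.45719) → ×s → (-0.23514,-2.86932) → (-0.24,-2.87)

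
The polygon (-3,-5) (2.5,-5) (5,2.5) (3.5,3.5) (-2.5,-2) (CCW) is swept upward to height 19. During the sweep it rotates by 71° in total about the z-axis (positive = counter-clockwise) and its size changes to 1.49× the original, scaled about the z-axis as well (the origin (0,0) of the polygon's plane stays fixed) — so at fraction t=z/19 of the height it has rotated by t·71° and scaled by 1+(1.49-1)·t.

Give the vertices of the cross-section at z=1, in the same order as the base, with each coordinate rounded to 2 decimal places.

t = z/height = 1/19 = 0.0526316
s = 1 + (scale-1)·z/height = 1 + (1.49-1)·1/19 = 1.025789
θ = twist·z/height = 71°·1/19 = 3.7368° = 0.065220 rad
cos θ = 0.997874, sin θ = 0.065174 (intermediates below are computed at full precision and shown rounded to 5 d.p.)
v1: (-3,-5) → rotate → (-2.66775,-5.18489) → ×s → (-2.73655,-5.31861) → (-2.74,-5.32)
v2: (2.5,-5) → rotate → (2.82055,-4.82643) → ×s → (2.89330,-4.95091) → (2.89,-4.95)
v3: (5,2.5) → rotate → (4.82643,2.82055) → ×s → (4.95091,2.89330) → (4.95,2.89)
v4: (3.5,3.5) → rotate → (3.26445,3.72067) → ×s → (3.34864,3.81662) → (3.35,3.82)
v5: (-2.5,-2) → rotate → (-2.36434,-2.15868) → ×s → (-2.42531,-2.21435) → (-2.43,-2.21)

Cross-section at z=1: (-2.74,-5.32) (2.89,-4.95) (4.95,2.89) (3.35,3.82) (-2.43,-2.21)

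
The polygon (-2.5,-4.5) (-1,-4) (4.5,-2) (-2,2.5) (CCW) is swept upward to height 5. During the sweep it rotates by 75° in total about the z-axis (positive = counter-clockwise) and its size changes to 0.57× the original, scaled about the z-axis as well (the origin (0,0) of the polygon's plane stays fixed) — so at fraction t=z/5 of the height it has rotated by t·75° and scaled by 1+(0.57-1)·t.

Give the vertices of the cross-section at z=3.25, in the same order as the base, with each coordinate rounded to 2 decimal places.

t = z/height = 3.25/5 = 0.65
s = 1 + (scale-1)·z/height = 1 + (0.57-1)·3.25/5 = 0.720500
θ = twist·z/height = 75°·3.25/5 = 48.7500° = 0.850848 rad
cos θ = 0.659346, sin θ = 0.751840 (intermediates below are computed at full precision and shown rounded to 5 d.p.)
v1: (-2.5,-4.5) → rotate → (1.73491,-4.84666) → ×s → (1.25001,-3.49202) → (1.25,-3.49)
v2: (-1,-4) → rotate → (2.34801,-3.38922) → ×s → (1.69174,-2.44194) → (1.69,-2.44)
v3: (4.5,-2) → rotate → (4.47074,2.06459) → ×s → (3.22117,1.48754) → (3.22,1.49)
v4: (-2,2.5) → rotate → (-3.19829,0.14468) → ×s → (-2.30437,0.10425) → (-2.30,0.10)

Cross-section at z=3.25: (1.25,-3.49) (1.69,-2.44) (3.22,1.49) (-2.30,0.10)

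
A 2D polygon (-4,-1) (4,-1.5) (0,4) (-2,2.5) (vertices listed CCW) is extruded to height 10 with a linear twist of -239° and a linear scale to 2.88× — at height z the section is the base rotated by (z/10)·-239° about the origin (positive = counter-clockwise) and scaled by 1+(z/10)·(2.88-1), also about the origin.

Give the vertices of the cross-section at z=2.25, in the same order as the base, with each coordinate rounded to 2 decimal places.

Cross-section at z=2.25: (-4.51,3.75) (1.64,-5.85) (4.59,3.36) (1.19,4.40)

t = z/height = 2.25/10 = 0.225
s = 1 + (scale-1)·z/height = 1 + (2.88-1)·2.25/10 = 1.423000
θ = twist·z/height = -239°·2.25/10 = -53.7750° = -0.938551 rad
cos θ = 0.590958, sin θ = -0.806703 (intermediates below are computed at full precision and shown rounded to 5 d.p.)
v1: (-4,-1) → rotate → (-3.17053,2.63585) → ×s → (-4.51167,3.75082) → (-4.51,3.75)
v2: (4,-1.5) → rotate → (1.15378,-4.11325) → ×s → (1.64182,-5.85315) → (1.64,-5.85)
v3: (0,4) → rotate → (3.22681,2.36383) → ×s → (4.59175,3.36373) → (4.59,3.36)
v4: (-2,2.5) → rotate → (0.83484,3.09080) → ×s → (1.18798,4.39821) → (1.19,4.40)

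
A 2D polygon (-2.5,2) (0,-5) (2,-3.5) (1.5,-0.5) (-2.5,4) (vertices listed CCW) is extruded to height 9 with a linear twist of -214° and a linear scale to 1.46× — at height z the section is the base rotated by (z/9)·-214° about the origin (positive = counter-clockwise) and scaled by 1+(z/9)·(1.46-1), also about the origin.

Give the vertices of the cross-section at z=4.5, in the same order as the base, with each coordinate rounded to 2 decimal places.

Cross-section at z=4.5: (3.25,2.22) (-5.88,1.80) (-4.84,-1.09) (-1.13,-1.58) (5.60,1.50)

t = z/height = 4.5/9 = 0.5
s = 1 + (scale-1)·z/height = 1 + (1.46-1)·4.5/9 = 1.230000
θ = twist·z/height = -214°·4.5/9 = -107.0000° = -1.867502 rad
cos θ = -0.292372, sin θ = -0.956305 (intermediates below are computed at full precision and shown rounded to 5 d.p.)
v1: (-2.5,2) → rotate → (2.64354,1.80602) → ×s → (3.25155,2.22140) → (3.25,2.22)
v2: (0,-5) → rotate → (-4.78152,1.46186) → ×s → (-5.88127,1.79809) → (-5.88,1.80)
v3: (2,-3.5) → rotate → (-3.93181,-0.88931) → ×s → (-4.83613,-1.09385) → (-4.84,-1.09)
v4: (1.5,-0.5) → rotate → (-0.91671,-1.28827) → ×s → (-1.12755,-1.58457) → (-1.13,-1.58)
v5: (-2.5,4) → rotate → (4.55615,1.22128) → ×s → (5.60406,1.50217) → (5.60,1.50)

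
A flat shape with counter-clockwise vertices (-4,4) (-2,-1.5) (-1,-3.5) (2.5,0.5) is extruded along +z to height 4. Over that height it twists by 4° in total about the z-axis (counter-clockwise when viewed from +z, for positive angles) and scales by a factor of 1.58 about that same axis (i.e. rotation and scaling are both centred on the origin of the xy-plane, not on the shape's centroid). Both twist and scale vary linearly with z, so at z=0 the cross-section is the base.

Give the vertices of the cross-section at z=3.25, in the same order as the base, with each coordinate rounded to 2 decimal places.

t = z/height = 3.25/4 = 0.8125
s = 1 + (scale-1)·z/height = 1 + (1.58-1)·3.25/4 = 1.471250
θ = twist·z/height = 4°·3.25/4 = 3.2500° = 0.056723 rad
cos θ = 0.998392, sin θ = 0.056693 (intermediates below are computed at full precision and shown rounded to 5 d.p.)
v1: (-4,4) → rotate → (-4.22034,3.76680) → ×s → (-6.20917,5.54190) → (-6.21,5.54)
v2: (-2,-1.5) → rotate → (-1.91174,-1.61097) → ×s → (-2.81265,-2.37014) → (-2.81,-2.37)
v3: (-1,-3.5) → rotate → (-0.79997,-3.55106) → ×s → (-1.17695,-5.22450) → (-1.18,-5.22)
v4: (2.5,0.5) → rotate → (2.46763,0.64093) → ×s → (3.63050,0.94297) → (3.63,0.94)

Cross-section at z=3.25: (-6.21,5.54) (-2.81,-2.37) (-1.18,-5.22) (3.63,0.94)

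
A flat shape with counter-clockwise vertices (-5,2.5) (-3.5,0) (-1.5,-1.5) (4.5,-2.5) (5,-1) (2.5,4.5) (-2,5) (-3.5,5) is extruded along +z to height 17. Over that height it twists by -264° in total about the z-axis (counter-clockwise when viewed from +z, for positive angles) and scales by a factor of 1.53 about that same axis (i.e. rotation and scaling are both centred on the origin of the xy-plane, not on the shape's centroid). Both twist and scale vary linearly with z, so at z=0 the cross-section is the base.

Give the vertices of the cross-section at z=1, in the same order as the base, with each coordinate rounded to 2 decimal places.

Cross-section at z=1: (-4.28,3.86) (-3.48,0.97) (-1.90,-1.08) (3.78,-3.73) (4.69,-2.37) (3.73,3.78) (-0.61,5.52) (-2.10,5.93)

t = z/height = 1/17 = 0.0588235
s = 1 + (scale-1)·z/height = 1 + (1.53-1)·1/17 = 1.031176
θ = twist·z/height = -264°·1/17 = -15.5294° = -0.271039 rad
cos θ = 0.963493, sin θ = -0.267733 (intermediates below are computed at full precision and shown rounded to 5 d.p.)
v1: (-5,2.5) → rotate → (-4.14813,3.74740) → ×s → (-4.27746,3.86423) → (-4.28,3.86)
v2: (-3.5,0) → rotate → (-3.37223,0.93707) → ×s → (-3.47736,0.96628) → (-3.48,0.97)
v3: (-1.5,-1.5) → rotate → (-1.84684,-1.04364) → ×s → (-1.90442,-1.07618) → (-1.90,-1.08)
v4: (4.5,-2.5) → rotate → (3.66639,-3.61353) → ×s → (3.78069,-3.72619) → (3.78,-3.73)
v5: (5,-1) → rotate → (4.54973,-2.30216) → ×s → (4.69158,-2.37393) → (4.69,-2.37)
v6: (2.5,4.5) → rotate → (3.61353,3.66639) → ×s → (3.72619,3.78069) → (3.73,3.78)
v7: (-2,5) → rotate → (-0.58832,5.35293) → ×s → (-0.60666,5.51982) → (-0.61,5.52)
v8: (-3.5,5) → rotate → (-2.03356,5.75453) → ×s → (-2.09696,5.93394) → (-2.10,5.93)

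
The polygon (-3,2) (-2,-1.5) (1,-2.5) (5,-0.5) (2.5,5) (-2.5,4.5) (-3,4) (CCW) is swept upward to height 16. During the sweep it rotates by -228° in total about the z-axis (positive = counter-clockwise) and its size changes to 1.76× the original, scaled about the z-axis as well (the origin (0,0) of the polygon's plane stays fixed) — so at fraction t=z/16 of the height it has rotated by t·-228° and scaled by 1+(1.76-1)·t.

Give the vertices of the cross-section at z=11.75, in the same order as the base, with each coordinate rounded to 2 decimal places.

Cross-section at z=11.75: (5.24,-2.02) (2.53,2.96) (-2.37,3.46) (-7.77,-0.93) (-2.11,-8.45) (5.33,-6.00) (5.92,-5.07)

t = z/height = 11.75/16 = 0.734375
s = 1 + (scale-1)·z/height = 1 + (1.76-1)·11.75/16 = 1.558125
θ = twist·z/height = -228°·11.75/16 = -167.4375° = -2.922336 rad
cos θ = -0.976059, sin θ = -0.217504 (intermediates below are computed at full precision and shown rounded to 5 d.p.)
v1: (-3,2) → rotate → (3.36319,-1.29961) → ×s → (5.24027,-2.02495) → (5.24,-2.02)
v2: (-2,-1.5) → rotate → (1.62586,1.89910) → ×s → (2.53330,2.95903) → (2.53,2.96)
v3: (1,-2.5) → rotate → (-1.51982,2.22264) → ×s → (-2.36807,3.46316) → (-2.37,3.46)
v4: (5,-0.5) → rotate → (-4.98905,-0.59949) → ×s → (-7.77356,-0.93408) → (-7.77,-0.93)
v5: (2.5,5) → rotate → (-1.35263,-5.42406) → ×s → (-2.10756,-8.45136) → (-2.11,-8.45)
v6: (-2.5,4.5) → rotate → (3.41892,-3.84851) → ×s → (5.32710,-5.99645) → (5.33,-6.00)
v7: (-3,4) → rotate → (3.79820,-3.25172) → ×s → (5.91806,-5.06659) → (5.92,-5.07)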